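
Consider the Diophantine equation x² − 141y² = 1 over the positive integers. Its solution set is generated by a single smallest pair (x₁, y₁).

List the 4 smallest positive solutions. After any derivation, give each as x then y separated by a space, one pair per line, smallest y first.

[11; 1,6,1,22] for √141; ℓ=4 ⇒ convergent index 3
i=0: a=11 ⇒ p=11, q=1
i=1: a=1 ⇒ p=12, q=1
i=2: a=6 ⇒ p=83, q=7
i=3: a=1 ⇒ p=95, q=8
→ (95, 8).  Check: 95²=9025, 141·8²=9024, difference 1.
(x_2, y_2) = (95·95 + 141·8·8, 95·8 + 8·95) = (18049, 1520)
(x_3, y_3) = (95·18049 + 141·8·1520, 95·1520 + 8·18049) = (3429215, 288792)
(x_4, y_4) = (95·3429215 + 141·8·288792, 95·288792 + 8·3429215) = (651532801, 54868960)

95 8
18049 1520
3429215 288792
651532801 54868960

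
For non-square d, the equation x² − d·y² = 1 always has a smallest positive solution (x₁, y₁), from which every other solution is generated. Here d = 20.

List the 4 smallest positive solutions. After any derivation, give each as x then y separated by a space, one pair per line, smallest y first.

9 2
161 36
2889 646
51841 11592

[4; 2,8] for √20; ℓ=2 ⇒ convergent index 1
i=0: a=4 ⇒ p=4, q=1
i=1: a=2 ⇒ p=9, q=2
→ (9, 2).  Check: 9²=81, 20·2²=80, difference 1.
(9+2√20)^2 = 161 + 36√20
(9+2√20)^3 = 2889 + 646√20
(9+2√20)^4 = 51841 + 11592√20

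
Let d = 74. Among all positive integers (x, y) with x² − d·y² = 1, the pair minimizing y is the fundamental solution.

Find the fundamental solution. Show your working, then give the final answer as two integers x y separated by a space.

3699 430

√74 = [8; 1,1,1,1,16, …], period ℓ=5 (odd) → k=9
k=0  a_k=8  p_k/q_k = 8/1
k=1  a_k=1  p_k/q_k = 9/1
…
k=3  a_k=1  p_k/q_k = 26/3
k=4  a_k=1  p_k/q_k = 43/5
…
k=6  a_k=1  p_k/q_k = 757/88
k=7  a_k=1  p_k/q_k = 1471/171
k=8  a_k=1  p_k/q_k = 2228/259
k=9  a_k=1  p_k/q_k = 3699/430
fundamental: x₁=3699, y₁=430  (since 13682601 − 74·184900 = 1)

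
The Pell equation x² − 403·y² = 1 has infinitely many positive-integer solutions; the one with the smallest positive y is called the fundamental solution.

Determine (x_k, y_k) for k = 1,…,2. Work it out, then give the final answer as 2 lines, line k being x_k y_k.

669878 33369
897473069767 44706317964

d=403: √d = [20; 13,2,1,3,1,3,1,2,13,40] (ℓ=10, even), read p_9/q_9
step 0: (20, 1)  from 20·(1,0) + (0,1)
step 1: (261, 13)  from 13·(20,1) + (1,0)
step 2: (542, 27)  from 2·(261,13) + (20,1)
…
step 4: (2951, 147)  from 3·(803,40) + (542,27)
step 5: (3754, 187)  from 1·(2951,147) + (803,40)
step 6: (14213, 708)  from 3·(3754,187) + (2951,147)
step 7: (17967, 895)  from 1·(14213,708) + (3754,187)
step 8: (50147, 2498)  from 2·(17967,895) + (14213,708)
step 9: (669878, 33369)  from 13·(50147,2498) + (17967,895)
fundamental: x₁=669878, y₁=33369  (since 448736534884 − 403·1113490161 = 1)
(669878+33369√403)^2 = 897473069767 + 44706317964√403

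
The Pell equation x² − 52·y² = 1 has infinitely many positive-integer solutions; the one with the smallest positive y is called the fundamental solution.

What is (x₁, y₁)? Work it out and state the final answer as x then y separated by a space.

649 90

[7; 4,1,2,1,4,14] for √52; ℓ=6 ⇒ convergent index 5
k=0  a_k=7  p_k/q_k = 7/1
…
k=2  a_k=1  p_k/q_k = 36/5
k=3  a_k=2  p_k/q_k = 101/14
k=4  a_k=1  p_k/q_k = 137/19
k=5  a_k=4  p_k/q_k = 649/90
fundamental: x₁=649, y₁=90  (since 421201 − 52·8100 = 1)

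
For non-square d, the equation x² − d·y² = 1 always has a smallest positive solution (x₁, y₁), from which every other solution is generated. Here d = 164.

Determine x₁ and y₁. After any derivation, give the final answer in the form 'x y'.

d=164: √d = [12; 1,4,6,4,1,24] (ℓ=6, even), read p_5/q_5
a_0=12:  p_0=12·1+0=12,  q_0=12·0+1=1
…
a_2=4:  p_2=4·13+12=64,  q_2=4·1+1=5
a_3=6:  p_3=6·64+13=397,  q_3=6·5+1=31
a_4=4:  p_4=4·397+64=1652,  q_4=4·31+5=129
a_5=1:  p_5=1·1652+397=2049,  q_5=1·129+31=160
(x₁, y₁) = (2049, 160);  2049² − 164·160² = 1 ✓

2049 160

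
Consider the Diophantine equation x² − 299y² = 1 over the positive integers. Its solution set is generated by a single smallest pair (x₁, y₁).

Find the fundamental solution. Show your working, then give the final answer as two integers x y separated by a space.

415 24

d=299: √d = [17; 3,2,3,34] (ℓ=4, even), read p_3/q_3
step 0: (17, 1)  from 17·(1,0) + (0,1)
…
step 2: (121, 7)  from 2·(52,3) + (17,1)
step 3: (415, 24)  from 3·(121,7) + (52,3)
→ (415, 24).  Check: 415²=172225, 299·24²=172224, difference 1.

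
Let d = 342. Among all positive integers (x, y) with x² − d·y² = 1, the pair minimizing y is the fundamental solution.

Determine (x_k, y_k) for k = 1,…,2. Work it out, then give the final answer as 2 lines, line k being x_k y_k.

37 2
2737 148

√342 → a₀=18, period (2,36); ℓ=2 even so k=1
a_0=18:  p_0=18·1+0=18,  q_0=18·0+1=1
a_1=2:  p_1=2·18+1=37,  q_1=2·1+0=2
fundamental: x₁=37, y₁=2  (since 1369 − 342·4 = 1)
(x_2, y_2) = (37·37 + 342·2·2, 37·2 + 2·37) = (2737, 148)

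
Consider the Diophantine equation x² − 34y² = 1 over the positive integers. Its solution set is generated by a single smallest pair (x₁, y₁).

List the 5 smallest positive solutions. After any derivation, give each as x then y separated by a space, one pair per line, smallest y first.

35 6
2449 420
171395 29394
11995201 2057160
839492675 143971806

√34 = [5; 1,4,1,10, …], period ℓ=4 (even) → k=3
a_0=5:  p_0=5·1+0=5,  q_0=5·0+1=1
…
a_2=4:  p_2=4·6+5=29,  q_2=4·1+1=5
a_3=1:  p_3=1·29+6=35,  q_3=1·5+1=6
fundamental: x₁=35, y₁=6  (since 1225 − 34·36 = 1)
(x_2, y_2) = (35·35 + 34·6·6, 35·6 + 6·35) = (2449, 420)
(x_3, y_3) = (35·2449 + 34·6·420, 35·420 + 6·2449) = (171395, 29394)
(x_4, y_4) = (35·171395 + 34·6·29394, 35·29394 + 6·171395) = (11995201, 2057160)
(x_5, y_5) = (35·11995201 + 34·6·2057160, 35·2057160 + 6·11995201) = (839492675, 143971806)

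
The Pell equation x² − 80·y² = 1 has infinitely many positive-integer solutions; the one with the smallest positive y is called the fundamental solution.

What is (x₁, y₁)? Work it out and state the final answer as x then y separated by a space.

d=80: √d = [8; 1,16] (ℓ=2, even), read p_1/q_1
step 0: (8, 1)  from 8·(1,0) + (0,1)
step 1: (9, 1)  from 1·(8,1) + (1,0)
→ (9, 1).  Check: 9²=81, 80·1²=80, difference 1.

9 1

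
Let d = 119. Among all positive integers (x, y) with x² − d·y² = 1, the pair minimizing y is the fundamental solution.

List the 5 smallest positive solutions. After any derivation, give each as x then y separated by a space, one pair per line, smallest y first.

120 11
28799 2640
6911640 633589
1658764801 152058720
398096640600 36493459211

√119 = [10; 1,9,1,20, …], period ℓ=4 (even) → k=3
a_0=10:  p_0=10·1+0=10,  q_0=10·0+1=1
…
a_2=9:  p_2=9·11+10=109,  q_2=9·1+1=10
a_3=1:  p_3=1·109+11=120,  q_3=1·10+1=11
(x₁, y₁) = (120, 11);  120² − 119·11² = 1 ✓
(x_2, y_2) = (120·120 + 119·11·11, 120·11 + 11·120) = (28799, 2640)
(x_3, y_3) = (120·28799 + 119·11·2640, 120·2640 + 11·28799) = (6911640, 633589)
(x_4, y_4) = (120·6911640 + 119·11·633589, 120·633589 + 11·6911640) = (1658764801, 152058720)
(x_5, y_5) = (120·1658764801 + 119·11·152058720, 120·152058720 + 11·1658764801) = (398096640600, 36493459211)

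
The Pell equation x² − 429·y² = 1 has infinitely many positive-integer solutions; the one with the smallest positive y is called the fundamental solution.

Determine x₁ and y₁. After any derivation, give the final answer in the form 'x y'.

d=429: √d = [20; 1,2,2,9,1,12,1,9,2,2,1,40] (ℓ=12, even), read p_11/q_11
step 0: (20, 1)  from 20·(1,0) + (0,1)
step 1: (21, 1)  from 1·(20,1) + (1,0)
step 2: (62, 3)  from 2·(21,1) + (20,1)
step 3: (145, 7)  from 2·(62,3) + (21,1)
…
step 5: (1512, 73)  from 1·(1367,66) + (145,7)
step 6: (19511, 942)  from 12·(1512,73) + (1367,66)
…
step 9: (438459, 21169)  from 2·(208718,10077) + (21023,1015)
step 10: (1085636, 52415)  from 2·(438459,21169) + (208718,10077)
step 11: (1524095, 73584)  from 1·(1085636,52415) + (438459,21169)
(x₁, y₁) = (1524095, 73584);  1524095² − 429·73584² = 1 ✓

1524095 73584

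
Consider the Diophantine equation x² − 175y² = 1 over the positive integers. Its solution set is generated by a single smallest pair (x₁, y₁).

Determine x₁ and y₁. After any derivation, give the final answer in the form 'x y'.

2024 153

√175 = [13; 4,2,1,2,4,26, …], period ℓ=6 (even) → k=5
step 0: (13, 1)  from 13·(1,0) + (0,1)
step 1: (53, 4)  from 4·(13,1) + (1,0)
step 2: (119, 9)  from 2·(53,4) + (13,1)
step 3: (172, 13)  from 1·(119,9) + (53,4)
step 4: (463, 35)  from 2·(172,13) + (119,9)
step 5: (2024, 153)  from 4·(463,35) + (172,13)
(x₁, y₁) = (2024, 153);  2024² − 175·153² = 1 ✓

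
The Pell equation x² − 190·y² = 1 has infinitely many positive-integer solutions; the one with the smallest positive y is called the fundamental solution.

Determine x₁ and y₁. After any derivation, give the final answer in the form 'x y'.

52021 3774

[13; 1,3,1,1,1,…,3,1,26] for √190; ℓ=14 ⇒ convergent index 13
step 0: (13, 1)  from 13·(1,0) + (0,1)
step 1: (14, 1)  from 1·(13,1) + (1,0)
step 2: (55, 4)  from 3·(14,1) + (13,1)
step 3: (69, 5)  from 1·(55,4) + (14,1)
step 4: (124, 9)  from 1·(69,5) + (55,4)
step 5: (193, 14)  from 1·(124,9) + (69,5)
…
step 10: (7085, 514)  from 1·(4149,301) + (2936,213)
…
step 12: (40787, 2959)  from 3·(11234,815) + (7085,514)
step 13: (52021, 3774)  from 1·(40787,2959) + (11234,815)
(x₁, y₁) = (52021, 3774);  52021² − 190·3774² = 1 ✓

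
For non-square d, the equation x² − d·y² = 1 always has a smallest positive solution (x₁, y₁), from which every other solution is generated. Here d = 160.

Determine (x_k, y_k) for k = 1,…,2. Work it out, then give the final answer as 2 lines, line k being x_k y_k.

√160 = [12; 1,1,1,5,1,1,1,24, …], period ℓ=8 (even) → k=7
step 0: (12, 1)  from 12·(1,0) + (0,1)
…
step 2: (25, 2)  from 1·(13,1) + (12,1)
…
step 5: (253, 20)  from 1·(215,17) + (38,3)
step 6: (468, 37)  from 1·(253,20) + (215,17)
step 7: (721, 57)  from 1·(468,37) + (253,20)
→ (721, 57).  Check: 721²=519841, 160·57²=519840, difference 1.
k=2:  x_2 = 721·721+160·57·57 = 1039681,  y_2 = 721·57+57·721 = 82194

721 57
1039681 82194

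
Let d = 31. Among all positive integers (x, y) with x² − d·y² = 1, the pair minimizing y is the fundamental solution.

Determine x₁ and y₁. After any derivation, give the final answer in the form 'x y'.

1520 273

d=31: √d = [5; 1,1,3,5,3,1,1,10] (ℓ=8, even), read p_7/q_7
k=0  a_k=5  p_k/q_k = 5/1
k=1  a_k=1  p_k/q_k = 6/1
k=2  a_k=1  p_k/q_k = 11/2
…
k=4  a_k=5  p_k/q_k = 206/37
…
k=6  a_k=1  p_k/q_k = 863/155
k=7  a_k=1  p_k/q_k = 1520/273
→ (1520, 273).  Check: 1520²=2310400, 31·273²=2310399, difference 1.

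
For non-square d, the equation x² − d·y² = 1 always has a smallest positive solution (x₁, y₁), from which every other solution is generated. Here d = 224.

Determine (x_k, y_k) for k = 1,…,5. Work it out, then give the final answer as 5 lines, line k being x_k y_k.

d=224: √d = [14; 1,28] (ℓ=2, even), read p_1/q_1
step 0: (14, 1)  from 14·(1,0) + (0,1)
step 1: (15, 1)  from 1·(14,1) + (1,0)
fundamental: x₁=15, y₁=1  (since 225 − 224·1 = 1)
k=2:  x_2 = 15·15+224·1·1 = 449,  y_2 = 15·1+1·15 = 30
k=3:  x_3 = 15·449+224·1·30 = 13455,  y_3 = 15·30+1·449 = 899
k=4:  x_4 = 15·13455+224·1·899 = 403201,  y_4 = 15·899+1·13455 = 26940
k=5:  x_5 = 15·403201+224·1·26940 = 12082575,  y_5 = 15·26940+1·403201 = 807301

15 1
449 30
13455 899
403201 26940
12082575 807301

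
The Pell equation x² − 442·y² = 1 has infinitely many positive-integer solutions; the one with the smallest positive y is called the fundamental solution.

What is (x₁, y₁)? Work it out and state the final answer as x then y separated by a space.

√442 = [21; 42, …], period ℓ=1 (odd) → k=1
a_0=21:  p_0=21·1+0=21,  q_0=21·0+1=1
a_1=42:  p_1=42·21+1=883,  q_1=42·1+0=42
→ (883, 42).  Check: 883²=779689, 442·42²=779688, difference 1.

883 42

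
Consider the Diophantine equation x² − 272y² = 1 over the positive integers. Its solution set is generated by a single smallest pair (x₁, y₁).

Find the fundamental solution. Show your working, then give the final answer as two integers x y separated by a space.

33 2

√272 = [16; 2,32, …], period ℓ=2 (even) → k=1
k=0  a_k=16  p_k/q_k = 16/1
k=1  a_k=2  p_k/q_k = 33/2
fundamental: x₁=33, y₁=2  (since 1089 − 272·4 = 1)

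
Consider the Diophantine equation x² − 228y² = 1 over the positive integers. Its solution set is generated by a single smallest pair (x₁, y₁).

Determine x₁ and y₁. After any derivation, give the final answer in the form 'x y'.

√228 → a₀=15, period (10,30); ℓ=2 even so k=1
i=0: a=15 ⇒ p=15, q=1
i=1: a=10 ⇒ p=151, q=10
(x₁, y₁) = (151, 10);  151² − 228·10² = 1 ✓

151 10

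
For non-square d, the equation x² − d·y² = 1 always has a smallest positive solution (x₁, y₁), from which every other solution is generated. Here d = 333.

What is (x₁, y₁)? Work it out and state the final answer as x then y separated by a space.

√333 = [18; 4,36, …], period ℓ=2 (even) → k=1
i=0: a=18 ⇒ p=18, q=1
i=1: a=4 ⇒ p=73, q=4
(x₁, y₁) = (73, 4);  73² − 333·4² = 1 ✓

73 4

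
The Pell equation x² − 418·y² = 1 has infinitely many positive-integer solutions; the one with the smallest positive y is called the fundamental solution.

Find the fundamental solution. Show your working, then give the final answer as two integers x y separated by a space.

√418 → a₀=20, period (2,4,20,4,2,40); ℓ=6 even so k=5
a_0=20:  p_0=20·1+0=20,  q_0=20·0+1=1
a_1=2:  p_1=2·20+1=41,  q_1=2·1+0=2
a_2=4:  p_2=4·41+20=184,  q_2=4·2+1=9
…
a_4=4:  p_4=4·3721+184=15068,  q_4=4·182+9=737
a_5=2:  p_5=2·15068+3721=33857,  q_5=2·737+182=1656
(x₁, y₁) = (33857, 1656);  33857² − 418·1656² = 1 ✓

33857 1656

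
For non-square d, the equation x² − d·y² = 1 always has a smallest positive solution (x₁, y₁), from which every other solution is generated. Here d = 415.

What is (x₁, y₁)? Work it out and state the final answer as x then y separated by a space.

d=415: √d = [20; 2,1,2,4,6,…,1,2,40] (ℓ=16, even), read p_15/q_15
k=0  a_k=20  p_k/q_k = 20/1
…
k=2  a_k=1  p_k/q_k = 61/3
…
k=4  a_k=4  p_k/q_k = 713/35
…
k=9  a_k=1  p_k/q_k = 43534/2137
…
k=11  a_k=6  p_k/q_k = 508372/24955
k=12  a_k=4  p_k/q_k = 2110961/103623
…
k=14  a_k=1  p_k/q_k = 6841255/335824
k=15  a_k=2  p_k/q_k = 18412804/903849
→ (18412804, 903849).  Check: 18412804²=339031351142416, 415·903849²=339031351142415, difference 1.

18412804 903849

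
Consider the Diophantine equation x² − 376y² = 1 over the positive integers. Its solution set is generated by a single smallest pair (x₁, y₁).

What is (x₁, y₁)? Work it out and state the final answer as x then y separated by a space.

2143295 110532

√376 = [19; 2,1,1,3,1,…,1,2,38, …], period ℓ=16 (even) → k=15
a_0=19:  p_0=19·1+0=19,  q_0=19·0+1=1
a_1=2:  p_1=2·19+1=39,  q_1=2·1+0=2
a_2=1:  p_2=1·39+19=58,  q_2=1·2+1=3
…
a_4=3:  p_4=3·97+58=349,  q_4=3·5+3=18
a_5=1:  p_5=1·349+97=446,  q_5=1·18+5=23
a_6=2:  p_6=2·446+349=1241,  q_6=2·23+18=64
a_7=2:  p_7=2·1241+446=2928,  q_7=2·64+23=151
a_8=4:  p_8=4·2928+1241=12953,  q_8=4·151+64=668
a_9=2:  p_9=2·12953+2928=28834,  q_9=2·668+151=1487
a_10=2:  p_10=2·28834+12953=70621,  q_10=2·1487+668=3642
a_11=1:  p_11=1·70621+28834=99455,  q_11=1·3642+1487=5129
a_12=3:  p_12=3·99455+70621=368986,  q_12=3·5129+3642=19029
a_13=1:  p_13=1·368986+99455=468441,  q_13=1·19029+5129=24158
a_14=1:  p_14=1·468441+368986=837427,  q_14=1·24158+19029=43187
a_15=2:  p_15=2·837427+468441=2143295,  q_15=2·43187+24158=110532
→ (2143295, 110532).  Check: 2143295²=4593713457025, 376·110532²=4593713457024, difference 1.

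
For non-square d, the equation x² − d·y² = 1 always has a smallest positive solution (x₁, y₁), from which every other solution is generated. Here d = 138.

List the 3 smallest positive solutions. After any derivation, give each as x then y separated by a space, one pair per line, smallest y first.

[11; 1,2,1,22] for √138; ℓ=4 ⇒ convergent index 3
step 0: (11, 1)  from 11·(1,0) + (0,1)
…
step 2: (35, 3)  from 2·(12,1) + (11,1)
step 3: (47, 4)  from 1·(35,3) + (12,1)
→ (47, 4).  Check: 47²=2209, 138·4²=2208, difference 1.
(x_2, y_2) = (47·47 + 138·4·4, 47·4 + 4·47) = (4417, 376)
(x_3, y_3) = (47·4417 + 138·4·376, 47·376 + 4·4417) = (415151, 35340)

47 4
4417 376
415151 35340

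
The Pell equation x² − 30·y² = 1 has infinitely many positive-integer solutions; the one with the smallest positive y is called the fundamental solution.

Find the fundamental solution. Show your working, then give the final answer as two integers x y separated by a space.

11 2

d=30: √d = [5; 2,10] (ℓ=2, even), read p_1/q_1
k=0  a_k=5  p_k/q_k = 5/1
k=1  a_k=2  p_k/q_k = 11/2
fundamental: x₁=11, y₁=2  (since 121 − 30·4 = 1)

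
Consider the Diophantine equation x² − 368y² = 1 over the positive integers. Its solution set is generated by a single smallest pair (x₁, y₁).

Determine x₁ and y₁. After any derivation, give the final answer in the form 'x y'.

√368 = [19; 5,2,5,38, …], period ℓ=4 (even) → k=3
k=0  a_k=19  p_k/q_k = 19/1
k=1  a_k=5  p_k/q_k = 96/5
k=2  a_k=2  p_k/q_k = 211/11
k=3  a_k=5  p_k/q_k = 1151/60
fundamental: x₁=1151, y₁=60  (since 1324801 − 368·3600 = 1)

1151 60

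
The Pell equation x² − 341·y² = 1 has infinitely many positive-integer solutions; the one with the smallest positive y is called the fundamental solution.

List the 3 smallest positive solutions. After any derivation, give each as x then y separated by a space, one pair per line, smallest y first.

10626551 575460
225847172311201 12230310076920
4799952989541519968951 259932027556408030380

√341 = [18; 2,6,1,8,2,…,6,2,36, …], period ℓ=14 (even) → k=13
step 0: (18, 1)  from 18·(1,0) + (0,1)
step 1: (37, 2)  from 2·(18,1) + (1,0)
…
step 3: (277, 15)  from 1·(240,13) + (37,2)
…
step 5: (5189, 281)  from 2·(2456,133) + (277,15)
step 6: (7645, 414)  from 1·(5189,281) + (2456,133)
step 7: (20479, 1109)  from 2·(7645,414) + (5189,281)
step 8: (28124, 1523)  from 1·(20479,1109) + (7645,414)
step 9: (76727, 4155)  from 2·(28124,1523) + (20479,1109)
…
step 12: (4953942, 268271)  from 6·(718667,38918) + (641940,34763)
step 13: (10626551, 575460)  from 2·(4953942,268271) + (718667,38918)
(x₁, y₁) = (10626551, 575460);  10626551² − 341·575460² = 1 ✓
(x_2, y_2) = (10626551·10626551 + 341·575460·575460, 10626551·575460 + 575460·10626551) = (225847172311201, 12230310076920)
(x_3, y_3) = (10626551·225847172311201 + 341·575460·12230310076920, 10626551·12230310076920 + 575460·225847172311201) = (4799952989541519968951, 259932027556408030380)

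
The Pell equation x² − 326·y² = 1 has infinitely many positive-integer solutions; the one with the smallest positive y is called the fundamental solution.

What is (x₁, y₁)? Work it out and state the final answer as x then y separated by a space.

325 18

√326 = [18; 18,36, …], period ℓ=2 (even) → k=1
a_0=18:  p_0=18·1+0=18,  q_0=18·0+1=1
a_1=18:  p_1=18·18+1=325,  q_1=18·1+0=18
(x₁, y₁) = (325, 18);  325² − 326·18² = 1 ✓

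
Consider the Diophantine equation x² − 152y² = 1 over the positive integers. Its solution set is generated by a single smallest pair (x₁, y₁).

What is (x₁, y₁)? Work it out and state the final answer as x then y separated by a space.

37 3

√152 = [12; 3,24, …], period ℓ=2 (even) → k=1
step 0: (12, 1)  from 12·(1,0) + (0,1)
step 1: (37, 3)  from 3·(12,1) + (1,0)
→ (37, 3).  Check: 37²=1369, 152·3²=1368, difference 1.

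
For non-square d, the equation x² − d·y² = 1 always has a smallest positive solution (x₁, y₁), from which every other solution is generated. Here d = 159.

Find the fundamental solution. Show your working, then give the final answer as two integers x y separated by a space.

√159 = [12; 1,1,1,1,3,1,1,1,1,24, …], period ℓ=10 (even) → k=9
step 0: (12, 1)  from 12·(1,0) + (0,1)
…
step 2: (25, 2)  from 1·(13,1) + (12,1)
…
step 4: (63, 5)  from 1·(38,3) + (25,2)
…
step 6: (290, 23)  from 1·(227,18) + (63,5)
step 7: (517, 41)  from 1·(290,23) + (227,18)
step 8: (807, 64)  from 1·(517,41) + (290,23)
step 9: (1324, 105)  from 1·(807,64) + (517,41)
→ (1324, 105).  Check: 1324²=1752976, 159·105²=1752975, difference 1.

1324 105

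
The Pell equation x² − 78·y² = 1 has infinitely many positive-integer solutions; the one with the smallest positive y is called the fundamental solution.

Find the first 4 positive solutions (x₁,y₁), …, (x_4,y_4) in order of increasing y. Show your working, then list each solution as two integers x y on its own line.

53 6
5617 636
595349 67410
63101377 7144824

d=78: √d = [8; 1,4,1,16] (ℓ=4, even), read p_3/q_3
k=0  a_k=8  p_k/q_k = 8/1
…
k=2  a_k=4  p_k/q_k = 44/5
k=3  a_k=1  p_k/q_k = 53/6
fundamental: x₁=53, y₁=6  (since 2809 − 78·36 = 1)
(53+6√78)^2 = 5617 + 636√78
(53+6√78)^3 = 595349 + 67410√78
(53+6√78)^4 = 63101377 + 7144824√78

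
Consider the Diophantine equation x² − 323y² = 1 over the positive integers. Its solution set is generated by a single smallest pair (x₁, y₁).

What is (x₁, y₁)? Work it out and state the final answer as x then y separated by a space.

[17; 1,34] for √323; ℓ=2 ⇒ convergent index 1
step 0: (17, 1)  from 17·(1,0) + (0,1)
step 1: (18, 1)  from 1·(17,1) + (1,0)
→ (18, 1).  Check: 18²=324, 323·1²=323, difference 1.

18 1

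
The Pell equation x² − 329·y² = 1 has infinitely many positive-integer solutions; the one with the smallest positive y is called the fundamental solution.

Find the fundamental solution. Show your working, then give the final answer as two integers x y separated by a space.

√329 = [18; 7,4,2,1,1,4,1,1,2,4,7,36, …], period ℓ=12 (even) → k=11
i=0: a=18 ⇒ p=18, q=1
…
i=2: a=4 ⇒ p=526, q=29
i=3: a=2 ⇒ p=1179, q=65
…
i=7: a=1 ⇒ p=16125, q=889
…
i=10: a=4 ⇒ p=328794, q=18127
i=11: a=7 ⇒ p=2376415, q=131016
fundamental: x₁=2376415, y₁=131016  (since 5647348252225 − 329·17165192256 = 1)

2376415 131016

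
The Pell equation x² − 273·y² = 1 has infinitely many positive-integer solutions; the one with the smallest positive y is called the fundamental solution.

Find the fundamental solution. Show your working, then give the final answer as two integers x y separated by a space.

727 44

√273 → a₀=16, period (1,1,10,1,1,32); ℓ=6 even so k=5
a_0=16:  p_0=16·1+0=16,  q_0=16·0+1=1
…
a_2=1:  p_2=1·17+16=33,  q_2=1·1+1=2
…
a_4=1:  p_4=1·347+33=380,  q_4=1·21+2=23
a_5=1:  p_5=1·380+347=727,  q_5=1·23+21=44
fundamental: x₁=727, y₁=44  (since 528529 − 273·1936 = 1)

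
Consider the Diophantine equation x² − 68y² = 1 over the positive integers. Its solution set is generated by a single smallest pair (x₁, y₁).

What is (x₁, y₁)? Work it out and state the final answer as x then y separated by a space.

√68 → a₀=8, period (4,16); ℓ=2 even so k=1
a_0=8:  p_0=8·1+0=8,  q_0=8·0+1=1
a_1=4:  p_1=4·8+1=33,  q_1=4·1+0=4
→ (33, 4).  Check: 33²=1089, 68·4²=1088, difference 1.

33 4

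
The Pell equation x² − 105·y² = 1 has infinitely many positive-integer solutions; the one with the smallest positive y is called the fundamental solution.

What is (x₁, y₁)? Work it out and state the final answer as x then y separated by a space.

41 4

d=105: √d = [10; 4,20] (ℓ=2, even), read p_1/q_1
a_0=10:  p_0=10·1+0=10,  q_0=10·0+1=1
a_1=4:  p_1=4·10+1=41,  q_1=4·1+0=4
fundamental: x₁=41, y₁=4  (since 1681 − 105·16 = 1)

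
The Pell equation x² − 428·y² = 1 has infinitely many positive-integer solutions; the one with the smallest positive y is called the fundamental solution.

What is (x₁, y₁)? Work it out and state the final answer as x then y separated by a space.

1850887 89466

d=428: √d = [20; 1,2,4,1,5,10,5,1,4,2,1,40] (ℓ=12, even), read p_11/q_11
i=0: a=20 ⇒ p=20, q=1
…
i=4: a=1 ⇒ p=331, q=16
…
i=6: a=10 ⇒ p=19571, q=946
i=7: a=5 ⇒ p=99779, q=4823
…
i=9: a=4 ⇒ p=577179, q=27899
i=10: a=2 ⇒ p=1273708, q=61567
i=11: a=1 ⇒ p=1850887, q=89466
→ (1850887, 89466).  Check: 1850887²=3425782686769, 428·89466²=3425782686768, difference 1.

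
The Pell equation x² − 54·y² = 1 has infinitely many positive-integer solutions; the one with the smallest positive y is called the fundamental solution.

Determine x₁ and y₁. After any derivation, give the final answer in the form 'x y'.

485 66

√54 → a₀=7, period (2,1,6,1,2,14); ℓ=6 even so k=5
i=0: a=7 ⇒ p=7, q=1
…
i=3: a=6 ⇒ p=147, q=20
i=4: a=1 ⇒ p=169, q=23
i=5: a=2 ⇒ p=485, q=66
fundamental: x₁=485, y₁=66  (since 235225 − 54·4356 = 1)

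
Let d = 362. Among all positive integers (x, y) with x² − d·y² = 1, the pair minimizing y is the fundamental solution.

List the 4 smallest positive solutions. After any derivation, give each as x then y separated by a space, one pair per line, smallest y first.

723 38
1045457 54948
1511730099 79454770
2185960677697 114891542472

√362 → a₀=19, period (38); ℓ=1 odd so k=1
k=0  a_k=19  p_k/q_k = 19/1
k=1  a_k=38  p_k/q_k = 723/38
(x₁, y₁) = (723, 38);  723² − 362·38² = 1 ✓
(x_2, y_2) = (723·723 + 362·38·38, 723·38 + 38·723) = (1045457, 54948)
(x_3, y_3) = (723·1045457 + 362·38·54948, 723·54948 + 38·1045457) = (1511730099, 79454770)
(x_4, y_4) = (723·1511730099 + 362·38·79454770, 723·79454770 + 38·1511730099) = (2185960677697, 114891542472)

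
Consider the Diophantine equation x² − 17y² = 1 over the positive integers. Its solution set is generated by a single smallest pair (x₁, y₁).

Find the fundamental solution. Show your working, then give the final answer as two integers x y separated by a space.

√17 = [4; 8, …], period ℓ=1 (odd) → k=1
i=0: a=4 ⇒ p=4, q=1
i=1: a=8 ⇒ p=33, q=8
→ (33, 8).  Check: 33²=1089, 17·8²=1088, difference 1.

33 8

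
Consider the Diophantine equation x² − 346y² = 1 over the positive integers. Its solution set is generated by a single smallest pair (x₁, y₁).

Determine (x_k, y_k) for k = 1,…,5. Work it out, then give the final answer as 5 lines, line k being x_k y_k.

√346 = [18; 1,1,1,1,36, …], period ℓ=5 (odd) → k=9
k=0  a_k=18  p_k/q_k = 18/1
…
k=3  a_k=1  p_k/q_k = 56/3
k=4  a_k=1  p_k/q_k = 93/5
k=5  a_k=36  p_k/q_k = 3404/183
k=6  a_k=1  p_k/q_k = 3497/188
k=7  a_k=1  p_k/q_k = 6901/371
k=8  a_k=1  p_k/q_k = 10398/559
k=9  a_k=1  p_k/q_k = 17299/930
→ (17299, 930).  Check: 17299²=299255401, 346·930²=299255400, difference 1.
n=2: (17299,930)∘(17299,930) = (17299·17299+346·930·930, 17299·930+930·17299) = (598510801,32176140)
n=3: (598510801,32176140)∘(17299,930) = (17299·598510801+346·930·32176140, 17299·32176140+930·598510801) = (20707276675699,1113230090790)
n=4: (20707276675699,1113230090790)∘(17299,930) = (17299·20707276675699+346·930·1113230090790, 17299·1113230090790+930·20707276675699) = (716430357827323201,38515534648976280)
n=5: (716430357827323201,38515534648976280)∘(17299,930) = (17299·716430357827323201+346·930·38515534648976280, 17299·38515534648976280+930·716430357827323201) = (24787057499402451432499,1332560466672051244650)

17299 930
598510801 32176140
20707276675699 1113230090790
716430357827323201 38515534648976280
24787057499402451432499 1332560466672051244650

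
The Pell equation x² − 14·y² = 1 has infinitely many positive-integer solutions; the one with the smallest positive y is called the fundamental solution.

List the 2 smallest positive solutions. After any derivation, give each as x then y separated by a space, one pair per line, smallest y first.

[3; 1,2,1,6] for √14; ℓ=4 ⇒ convergent index 3
step 0: (3, 1)  from 3·(1,0) + (0,1)
…
step 2: (11, 3)  from 2·(4,1) + (3,1)
step 3: (15, 4)  from 1·(11,3) + (4,1)
(x₁, y₁) = (15, 4);  15² − 14·4² = 1 ✓
(x_2, y_2) = (15·15 + 14·4·4, 15·4 + 4·15) = (449, 120)

15 4
449 120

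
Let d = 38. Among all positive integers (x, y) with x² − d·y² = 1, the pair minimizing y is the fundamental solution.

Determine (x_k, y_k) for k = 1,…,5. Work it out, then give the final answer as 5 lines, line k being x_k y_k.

√38 → a₀=6, period (6,12); ℓ=2 even so k=1
i=0: a=6 ⇒ p=6, q=1
i=1: a=6 ⇒ p=37, q=6
→ (37, 6).  Check: 37²=1369, 38·6²=1368, difference 1.
n=2: (37,6)∘(37,6) = (37·37+38·6·6, 37·6+6·37) = (2737,444)
n=3: (2737,444)∘(37,6) = (37·2737+38·6·444, 37·444+6·2737) = (202501,32850)
n=4: (202501,32850)∘(37,6) = (37·202501+38·6·32850, 37·32850+6·202501) = (14982337,2430456)
n=5: (14982337,2430456)∘(37,6) = (37·14982337+38·6·2430456, 37·2430456+6·14982337) = (1108490437,179820894)

37 6
2737 444
202501 32850
14982337 2430456
1108490437 179820894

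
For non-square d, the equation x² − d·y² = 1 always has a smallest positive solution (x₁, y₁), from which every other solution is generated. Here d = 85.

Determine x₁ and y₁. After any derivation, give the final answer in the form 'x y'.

[9; 4,1,1,4,18] for √85; ℓ=5 ⇒ convergent index 9
a_0=9:  p_0=9·1+0=9,  q_0=9·0+1=1
a_1=4:  p_1=4·9+1=37,  q_1=4·1+0=4
…
a_4=4:  p_4=4·83+46=378,  q_4=4·9+5=41
…
a_6=4:  p_6=4·6887+378=27926,  q_6=4·747+41=3029
a_7=1:  p_7=1·27926+6887=34813,  q_7=1·3029+747=3776
a_8=1:  p_8=1·34813+27926=62739,  q_8=1·3776+3029=6805
a_9=4:  p_9=4·62739+34813=285769,  q_9=4·6805+3776=30996
fundamental: x₁=285769, y₁=30996  (since 81663921361 − 85·960752016 = 1)

285769 30996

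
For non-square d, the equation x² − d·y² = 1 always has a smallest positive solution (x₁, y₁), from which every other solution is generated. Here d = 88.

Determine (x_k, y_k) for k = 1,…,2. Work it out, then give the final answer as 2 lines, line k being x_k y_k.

197 21
77617 8274

√88 → a₀=9, period (2,1,1,1,2,18); ℓ=6 even so k=5
i=0: a=9 ⇒ p=9, q=1
i=1: a=2 ⇒ p=19, q=2
i=2: a=1 ⇒ p=28, q=3
i=3: a=1 ⇒ p=47, q=5
i=4: a=1 ⇒ p=75, q=8
i=5: a=2 ⇒ p=197, q=21
→ (197, 21).  Check: 197²=38809, 88·21²=38808, difference 1.
k=2:  x_2 = 197·197+88·21·21 = 77617,  y_2 = 197·21+21·197 = 8274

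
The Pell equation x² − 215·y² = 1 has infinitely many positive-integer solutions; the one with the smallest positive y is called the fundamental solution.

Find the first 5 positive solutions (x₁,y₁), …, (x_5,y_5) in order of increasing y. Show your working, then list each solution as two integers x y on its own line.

44 3
3871 264
340604 23229
29969281 2043888
2636956124 179838915

[14; 1,1,1,28] for √215; ℓ=4 ⇒ convergent index 3
k=0  a_k=14  p_k/q_k = 14/1
k=1  a_k=1  p_k/q_k = 15/1
k=2  a_k=1  p_k/q_k = 29/2
k=3  a_k=1  p_k/q_k = 44/3
→ (44, 3).  Check: 44²=1936, 215·3²=1935, difference 1.
(44+3√215)^2 = 3871 + 264√215
(44+3√215)^3 = 340604 + 23229√215
(44+3√215)^4 = 29969281 + 2043888√215
(44+3√215)^5 = 2636956124 + 179838915√215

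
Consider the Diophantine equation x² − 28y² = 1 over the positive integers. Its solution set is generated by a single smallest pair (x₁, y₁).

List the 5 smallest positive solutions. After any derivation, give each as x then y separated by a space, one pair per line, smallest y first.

d=28: √d = [5; 3,2,3,10] (ℓ=4, even), read p_3/q_3
k=0  a_k=5  p_k/q_k = 5/1
k=1  a_k=3  p_k/q_k = 16/3
k=2  a_k=2  p_k/q_k = 37/7
k=3  a_k=3  p_k/q_k = 127/24
(x₁, y₁) = (127, 24);  127² − 28·24² = 1 ✓
k=2:  x_2 = 127·127+28·24·24 = 32257,  y_2 = 127·24+24·127 = 6096
k=3:  x_3 = 127·32257+28·24·6096 = 8193151,  y_3 = 127·6096+24·32257 = 1548360
k=4:  x_4 = 127·8193151+28·24·1548360 = 2081028097,  y_4 = 127·1548360+24·8193151 = 393277344
k=5:  x_5 = 127·2081028097+28·24·393277344 = 528572943487,  y_5 = 127·393277344+24·2081028097 = 99890897016

127 24
32257 6096
8193151 1548360
2081028097 393277344
528572943487 99890897016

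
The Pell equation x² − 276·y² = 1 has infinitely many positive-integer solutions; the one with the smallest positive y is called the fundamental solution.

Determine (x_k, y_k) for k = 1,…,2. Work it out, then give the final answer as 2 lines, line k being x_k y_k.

7775 468
120901249 7277400

d=276: √d = [16; 1,1,1,1,2,2,2,1,1,1,1,32] (ℓ=12, even), read p_11/q_11
i=0: a=16 ⇒ p=16, q=1
i=1: a=1 ⇒ p=17, q=1
i=2: a=1 ⇒ p=33, q=2
…
i=5: a=2 ⇒ p=216, q=13
i=6: a=2 ⇒ p=515, q=31
…
i=9: a=1 ⇒ p=3007, q=181
i=10: a=1 ⇒ p=4768, q=287
i=11: a=1 ⇒ p=7775, q=468
fundamental: x₁=7775, y₁=468  (since 60450625 − 276·219024 = 1)
k=2:  x_2 = 7775·7775+276·468·468 = 120901249,  y_2 = 7775·468+468·7775 = 7277400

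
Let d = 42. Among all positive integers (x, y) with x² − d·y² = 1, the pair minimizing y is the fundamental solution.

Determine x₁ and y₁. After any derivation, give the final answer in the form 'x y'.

13 2

√42 → a₀=6, period (2,12); ℓ=2 even so k=1
i=0: a=6 ⇒ p=6, q=1
i=1: a=2 ⇒ p=13, q=2
→ (13, 2).  Check: 13²=169, 42·2²=168, difference 1.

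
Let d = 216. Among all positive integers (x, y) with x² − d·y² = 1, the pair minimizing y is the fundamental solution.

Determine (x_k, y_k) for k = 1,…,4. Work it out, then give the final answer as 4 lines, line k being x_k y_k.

d=216: √d = [14; 1,2,3,2,1,28] (ℓ=6, even), read p_5/q_5
i=0: a=14 ⇒ p=14, q=1
i=1: a=1 ⇒ p=15, q=1
…
i=3: a=3 ⇒ p=147, q=10
i=4: a=2 ⇒ p=338, q=23
i=5: a=1 ⇒ p=485, q=33
(x₁, y₁) = (485, 33);  485² − 216·33² = 1 ✓
(x_2, y_2) = (485·485 + 216·33·33, 485·33 + 33·485) = (470449, 32010)
(x_3, y_3) = (485·470449 + 216·33·32010, 485·32010 + 33·470449) = (456335045, 31049667)
(x_4, y_4) = (485·456335045 + 216·33·31049667, 485·31049667 + 33·456335045) = (442644523201, 30118144980)

485 33
470449 32010
456335045 31049667
442644523201 30118144980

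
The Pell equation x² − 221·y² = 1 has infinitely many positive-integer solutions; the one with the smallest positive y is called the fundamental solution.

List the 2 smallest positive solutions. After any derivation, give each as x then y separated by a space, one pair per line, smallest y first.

1665 112
5544449 372960

d=221: √d = [14; 1,6,2,6,1,28] (ℓ=6, even), read p_5/q_5
a_0=14:  p_0=14·1+0=14,  q_0=14·0+1=1
…
a_4=6:  p_4=6·223+104=1442,  q_4=6·15+7=97
a_5=1:  p_5=1·1442+223=1665,  q_5=1·97+15=112
(x₁, y₁) = (1665, 112);  1665² − 221·112² = 1 ✓
n=2: (1665,112)∘(1665,112) = (1665·1665+221·112·112, 1665·112+112·1665) = (5544449,372960)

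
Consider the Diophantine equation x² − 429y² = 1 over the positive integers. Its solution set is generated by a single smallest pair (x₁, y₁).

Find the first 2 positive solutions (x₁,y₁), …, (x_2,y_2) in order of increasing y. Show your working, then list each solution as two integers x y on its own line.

1524095 73584
4645731138049 224298012960

[20; 1,2,2,9,1,12,1,9,2,2,1,40] for √429; ℓ=12 ⇒ convergent index 11
a_0=20:  p_0=20·1+0=20,  q_0=20·0+1=1
a_1=1:  p_1=1·20+1=21,  q_1=1·1+0=1
a_2=2:  p_2=2·21+20=62,  q_2=2·1+1=3
a_3=2:  p_3=2·62+21=145,  q_3=2·3+1=7
a_4=9:  p_4=9·145+62=1367,  q_4=9·7+3=66
a_5=1:  p_5=1·1367+145=1512,  q_5=1·66+7=73
a_6=12:  p_6=12·1512+1367=19511,  q_6=12·73+66=942
…
a_8=9:  p_8=9·21023+19511=208718,  q_8=9·1015+942=10077
a_9=2:  p_9=2·208718+21023=438459,  q_9=2·10077+1015=21169
a_10=2:  p_10=2·438459+208718=1085636,  q_10=2·21169+10077=52415
a_11=1:  p_11=1·1085636+438459=1524095,  q_11=1·52415+21169=73584
fundamental: x₁=1524095, y₁=73584  (since 2322865569025 − 429·5414605056 = 1)
n=2: (1524095,73584)∘(1524095,73584) = (1524095·1524095+429·73584·73584, 1524095·73584+73584·1524095) = (4645731138049,224298012960)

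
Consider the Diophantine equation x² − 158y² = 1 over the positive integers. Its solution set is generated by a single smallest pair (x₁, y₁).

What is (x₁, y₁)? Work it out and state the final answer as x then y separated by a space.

√158 → a₀=12, period (1,1,3,12,3,1,1,24); ℓ=8 even so k=7
a_0=12:  p_0=12·1+0=12,  q_0=12·0+1=1
…
a_5=3:  p_5=3·1081+88=3331,  q_5=3·86+7=265
a_6=1:  p_6=1·3331+1081=4412,  q_6=1·265+86=351
a_7=1:  p_7=1·4412+3331=7743,  q_7=1·351+265=616
fundamental: x₁=7743, y₁=616  (since 59954049 − 158·379456 = 1)

7743 616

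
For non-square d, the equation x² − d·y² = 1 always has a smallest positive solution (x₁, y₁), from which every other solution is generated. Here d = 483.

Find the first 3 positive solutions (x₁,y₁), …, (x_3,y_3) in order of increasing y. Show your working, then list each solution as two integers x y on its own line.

22 1
967 44
42526 1935

d=483: √d = [21; 1,42] (ℓ=2, even), read p_1/q_1
a_0=21:  p_0=21·1+0=21,  q_0=21·0+1=1
a_1=1:  p_1=1·21+1=22,  q_1=1·1+0=1
(x₁, y₁) = (22, 1);  22² − 483·1² = 1 ✓
(22+1√483)^2 = 967 + 44√483
(22+1√483)^3 = 42526 + 1935√483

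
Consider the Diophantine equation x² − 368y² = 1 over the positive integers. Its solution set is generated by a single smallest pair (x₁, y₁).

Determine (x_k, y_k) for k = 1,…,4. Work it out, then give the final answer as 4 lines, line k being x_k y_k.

1151 60
2649601 138120
6099380351 317952180
14040770918401 731925780240

√368 = [19; 5,2,5,38, …], period ℓ=4 (even) → k=3
step 0: (19, 1)  from 19·(1,0) + (0,1)
step 1: (96, 5)  from 5·(19,1) + (1,0)
step 2: (211, 11)  from 2·(96,5) + (19,1)
step 3: (1151, 60)  from 5·(211,11) + (96,5)
fundamental: x₁=1151, y₁=60  (since 1324801 − 368·3600 = 1)
(1151+60√368)^2 = 2649601 + 138120√368
(1151+60√368)^3 = 6099380351 + 317952180√368
(1151+60√368)^4 = 14040770918401 + 731925780240√368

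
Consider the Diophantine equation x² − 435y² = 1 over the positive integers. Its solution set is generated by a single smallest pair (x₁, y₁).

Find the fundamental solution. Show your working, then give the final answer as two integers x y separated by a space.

146 7

√435 = [20; 1,5,1,40, …], period ℓ=4 (even) → k=3
step 0: (20, 1)  from 20·(1,0) + (0,1)
step 1: (21, 1)  from 1·(20,1) + (1,0)
step 2: (125, 6)  from 5·(21,1) + (20,1)
step 3: (146, 7)  from 1·(125,6) + (21,1)
→ (146, 7).  Check: 146²=21316, 435·7²=21315, difference 1.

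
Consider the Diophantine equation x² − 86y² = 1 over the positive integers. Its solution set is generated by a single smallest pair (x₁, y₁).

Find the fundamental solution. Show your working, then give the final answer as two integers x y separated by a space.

√86 → a₀=9, period (3,1,1,1,8,1,1,1,3,18); ℓ=10 even so k=9
i=0: a=9 ⇒ p=9, q=1
…
i=2: a=1 ⇒ p=37, q=4
…
i=8: a=1 ⇒ p=2847, q=307
i=9: a=3 ⇒ p=10405, q=1122
fundamental: x₁=10405, y₁=1122  (since 108264025 − 86·1258884 = 1)

10405 1122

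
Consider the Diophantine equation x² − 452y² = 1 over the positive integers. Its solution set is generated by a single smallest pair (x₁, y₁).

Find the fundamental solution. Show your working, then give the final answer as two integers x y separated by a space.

√452 → a₀=21, period (3,1,5,3,10,3,5,1,3,42); ℓ=10 even so k=9
step 0: (21, 1)  from 21·(1,0) + (0,1)
step 1: (64, 3)  from 3·(21,1) + (1,0)
…
step 7: (263904, 12413)  from 5·(49579,2332) + (16009,753)
step 8: (313483, 14745)  from 1·(263904,12413) + (49579,2332)
step 9: (1204353, 56648)  from 3·(313483,14745) + (263904,12413)
fundamental: x₁=1204353, y₁=56648  (since 1450466148609 − 452·3208995904 = 1)

1204353 56648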